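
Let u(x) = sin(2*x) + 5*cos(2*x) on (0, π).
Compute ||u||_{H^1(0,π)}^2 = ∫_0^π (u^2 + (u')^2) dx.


||u||_{H^1(0,π)}^2 = 65*π

u'(x) = -10*sin(2*x) + 2*cos(2*x).
Expand u² and (u')² and integrate term by term on (0, π), using: for integers n ≥ 1, ∫_0^π sin²(nx) dx = ∫_0^π cos²(nx) dx = π/2; for n ≠ n', ∫_0^π sin(nx)sin(n'x) dx = ∫_0^π cos(nx)cos(n'x) dx = 0; and by product-to-sum, ∫_0^π sin(nx)cos(n'x) dx = ½∫_0^π [sin((n+n')x) + sin((n−n')x)] dx, which is 0 when n+n' is even and 2n/(n²−n'²) when n+n' is odd (it need not vanish on (0, π)).
  u² squared terms: (5)²·∫cos(2x)² dx = 25·π/2 = 25*π/2;  (1)²·∫sin(2x)² dx = 1·π/2 = π/2.
  u² cross terms: 2·(5)·(1)·∫cos(2x)·sin(2x) dx = 10·(0) = 0.
  So ∫_0^π u² dx = 25*π/2 + π/2 + 0 = 13*π.
  (u')² squared terms: (-10)²·∫sin(2x)² dx = 100·π/2 = 50*π;  (2)²·∫cos(2x)² dx = 4·π/2 = 2*π.
  (u')² cross terms: 2·(-10)·(2)·∫sin(2x)·cos(2x) dx = -40·(0) = 0.
  So ∫_0^π (u')² dx = 50*π + 2*π + 0 = 52*π.
||u||_{H^1}^2 = (13*π) + (52*π) = 65*π.


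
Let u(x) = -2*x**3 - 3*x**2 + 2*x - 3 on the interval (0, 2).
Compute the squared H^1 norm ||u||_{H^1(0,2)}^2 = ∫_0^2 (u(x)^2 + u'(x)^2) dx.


||u||_{H^1}^2 = 80914/105

The H^1 norm (squared) on an interval (0, L) is
  ||u||_{H^1}^2 = ∫_0^L u(x)^2 dx + ∫_0^L u'(x)^2 dx.
Compute u'(x) = -6*x**2 - 6*x + 2.
Then u(x)^2 = 4*x**6 + 12*x**5 + x**4 + 22*x**2 - 12*x + 9 and u'(x)^2 = 36*x**4 + 72*x**3 + 12*x**2 - 24*x + 4.
Integrate each monomial from 0 to 2 using ∫_0^2 c·x^n dx = c·2^(n+1)/(n+1):
  ∫_0^2 u(x)^2 dx = ∫_0^2 (4*x^6 + 12*x^5 + x^4 + 22*x^2 - 12*x + 9) dx. Term by term:
    ∫_0^2 4*x^6 dx = 512/7;  ∫_0^2 12*x^5 dx = 128;  ∫_0^2 x^4 dx = 32/5;
    ∫_0^2 22*x^2 dx = 176/3;  ∫_0^2 -12*x dx = -24;  ∫_0^2 9 dx = 18.
  Sum: 512/7 + 128 + 32/5 + 176/3 − 24 + 18 = 27322/105.
  ∫_0^2 u'(x)^2 dx = ∫_0^2 (36*x^4 + 72*x^3 + 12*x^2 - 24*x + 4) dx. Term by term:
    ∫_0^2 36*x^4 dx = 1152/5;  ∫_0^2 72*x^3 dx = 288;  ∫_0^2 12*x^2 dx = 32;
    ∫_0^2 -24*x dx = -48;  ∫_0^2 4 dx = 8.
  Sum: 1152/5 + 288 + 32 − 48 + 8 = 2552/5.
Adding: ||u||_{H^1}^2 = 27322/105 + 2552/5 = 80914/105.


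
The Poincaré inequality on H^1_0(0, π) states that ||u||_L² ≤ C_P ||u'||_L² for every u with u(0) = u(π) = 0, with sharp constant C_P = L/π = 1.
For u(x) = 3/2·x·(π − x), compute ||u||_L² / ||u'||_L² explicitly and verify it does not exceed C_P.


||u||_L² / ||u'||_L² = sqrt(10)*π/10 < C_P = 1.

u(x) = 3/2·x·(π − x), so u'(x) = -3*x + 3*π/2.
u(x) = 3/2·x·(π − x) vanishes at x = 0 and x = π, so u ∈ H^1_0(0, π). Differentiate via the product rule and integrate the resulting polynomials term by term.
  ∫_0^π u² dx = ∫_0^π (9*x^4/4 - 9*π*x^3/2 + 9*π^2*x^2/4) dx. Term by term:
    ∫_0^π 9*x^4/4 dx = 9*π^5/20;  ∫_0^π -9*π*x^3/2 dx = -9*π^5/8;  ∫_0^π 9*π^2*x^2/4 dx = 3*π^5/4.
  Sum: 9*π^5/20 − 9*π^5/8 + 3*π^5/4 = 3*π^5/40.
  ∫_0^π (u')² dx = ∫_0^π (9*x^2 - 9*π*x + 9*π^2/4) dx. Term by term:
    ∫_0^π 9*x^2 dx = 3*π^3;  ∫_0^π -9*π*x dx = -9*π^3/2;  ∫_0^π 9*π^2/4 dx = 9*π^3/4.
  Sum: 3*π^3 − 9*π^3/2 + 9*π^3/4 = 3*π^3/4.
∫_0^π u² dx = 3*π^5/40, so ||u||_L² = sqrt(30)*π^(5/2)/20.
∫_0^π (u')² dx = 3*π^3/4, so ||u'||_L² = sqrt(3)*π^(3/2)/2.
Ratio ||u||_L² / ||u'||_L² = sqrt(10)*π/10.
Sharp Poincaré constant on H^1_0(0, π) is C_P = L/π = 1, achieved by sin(x).
A polynomial bump cannot attain the sharp Poincaré constant (only the first sine eigenfunction does), so the ratio is strictly less than C_P, consistent with ||u||_L² ≤ C_P ||u'||_L².


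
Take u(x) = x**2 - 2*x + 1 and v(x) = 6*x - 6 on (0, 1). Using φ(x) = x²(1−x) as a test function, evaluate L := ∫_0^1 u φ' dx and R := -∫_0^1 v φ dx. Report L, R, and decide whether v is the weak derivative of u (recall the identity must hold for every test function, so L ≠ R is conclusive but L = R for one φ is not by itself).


LHS = 1/15, RHS = 1/5. No, v is not the weak derivative of u.

u(x) = x**2 - 2*x + 1, classical derivative u'(x) = 2*x - 2.
φ(x) = x²(1−x), so φ'(x) = x*(2 - 3*x).
Note φ(0) = φ(1) = 0, so the boundary term u·φ vanishes.
LHS = ∫_0^1 u(x) φ'(x) dx = ∫_0^1 (-3*x^4 + 8*x^3 - 7*x^2 + 2*x) dx. Term by term:
  ∫_0^1 -3*x^4 dx = -3/5;  ∫_0^1 8*x^3 dx = 2;  ∫_0^1 -7*x^2 dx = -7/3;
  ∫_0^1 2*x dx = 1.
Sum: -3/5 + 2 − 7/3 + 1 = 1/15.
So LHS = 1/15.
∫_0^1 v(x) φ(x) dx = ∫_0^1 (-6*x^4 + 12*x^3 - 6*x^2) dx. Term by term:
  ∫_0^1 -6*x^4 dx = -6/5;  ∫_0^1 12*x^3 dx = 3;  ∫_0^1 -6*x^2 dx = -2.
Sum: -6/5 + 3 − 2 = -1/5.
So RHS = -∫_0^1 v(x) φ(x) dx = 1/5.
LHS − RHS = -2/15 ≠ 0, so the identity fails.
(For a valid weak derivative the identity must hold for EVERY test function, in particular this one. The failure shows v is NOT the weak derivative of u.)
Correct weak derivative would be u'(x) = 2*x - 2.


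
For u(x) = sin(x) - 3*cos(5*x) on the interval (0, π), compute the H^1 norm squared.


||u||_{H^1(0,π)}^2 = 118*π

u'(x) = 15*sin(5*x) + cos(x).
Expand u² and (u')² and integrate term by term on (0, π), using: for integers n ≥ 1, ∫_0^π sin²(nx) dx = ∫_0^π cos²(nx) dx = π/2; for n ≠ n', ∫_0^π sin(nx)sin(n'x) dx = ∫_0^π cos(nx)cos(n'x) dx = 0; and by product-to-sum, ∫_0^π sin(nx)cos(n'x) dx = ½∫_0^π [sin((n+n')x) + sin((n−n')x)] dx, which is 0 when n+n' is even and 2n/(n²−n'²) when n+n' is odd (it need not vanish on (0, π)).
  u² squared terms: (-3)²·∫cos(5x)² dx = 9·π/2 = 9*π/2;  (1)²·∫sin(x)² dx = 1·π/2 = π/2.
  u² cross terms: 2·(-3)·(1)·∫cos(5x)·sin(x) dx = -6·(0) = 0.
  So ∫_0^π u² dx = 9*π/2 + π/2 + 0 = 5*π.
  (u')² squared terms: (15)²·∫sin(5x)² dx = 225·π/2 = 225*π/2;  (1)²·∫cos(x)² dx = 1·π/2 = π/2.
  (u')² cross terms: 2·(15)·(1)·∫sin(5x)·cos(x) dx = 30·(0) = 0.
  So ∫_0^π (u')² dx = 225*π/2 + π/2 + 0 = 113*π.
||u||_{H^1}^2 = (5*π) + (113*π) = 118*π.


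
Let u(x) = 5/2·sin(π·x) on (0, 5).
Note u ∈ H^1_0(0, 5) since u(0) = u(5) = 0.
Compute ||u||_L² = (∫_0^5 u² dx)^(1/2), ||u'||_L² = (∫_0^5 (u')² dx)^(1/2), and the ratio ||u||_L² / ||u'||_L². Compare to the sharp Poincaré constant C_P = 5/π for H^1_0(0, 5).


||u||_L² / ||u'||_L² = 1/π < C_P = 5/π.

u(x) = 5/2·sin(π·x), so u'(x) = 5*π*cos(π*x)/2.
Writing u(x) = A·sin(kπx/L) with A = 5/2 and k = 5, use ∫_0^L sin²(kπx/L) dx = L/2 and ∫_0^L cos²(kπx/L) dx = L/2.
u² = 25/4·sin²(π·x) and (u')² = 25*π^2/4·cos²(π·x), and each of sin², cos² integrates to L/2 = 5/2 over (0, 5).
∫_0^5 u² dx = 125/8, so ||u||_L² = 5*sqrt(10)/4.
∫_0^5 (u')² dx = 125*π^2/8, so ||u'||_L² = 5*sqrt(10)*π/4.
Ratio ||u||_L² / ||u'||_L² = 1/π.
Sharp Poincaré constant on H^1_0(0, 5) is C_P = L/π = 5/π, achieved by sin(π/5·x).
This is the k = 5 harmonic; the ratio L/(kπ) is strictly less than C_P = L/π, consistent with the sharp inequality ||u||_L² ≤ C_P ||u'||_L².


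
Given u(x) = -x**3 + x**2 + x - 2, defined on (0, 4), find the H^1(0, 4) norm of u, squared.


||u||_{H^1}^2 = 75004/35

The H^1 norm (squared) on an interval (0, L) is
  ||u||_{H^1}^2 = ∫_0^L u(x)^2 dx + ∫_0^L u'(x)^2 dx.
Compute u'(x) = -3*x**2 + 2*x + 1.
Then u(x)^2 = x**6 - 2*x**5 - x**4 + 6*x**3 - 3*x**2 - 4*x + 4 and u'(x)^2 = 9*x**4 - 12*x**3 - 2*x**2 + 4*x + 1.
Integrate each monomial from 0 to 4 using ∫_0^4 c·x^n dx = c·4^(n+1)/(n+1):
  ∫_0^4 u(x)^2 dx = ∫_0^4 (x^6 - 2*x^5 - x^4 + 6*x^3 - 3*x^2 - 4*x + 4) dx. Term by term:
    ∫_0^4 x^6 dx = 16384/7;  ∫_0^4 -2*x^5 dx = -4096/3;  ∫_0^4 -x^4 dx = -1024/5;
    ∫_0^4 6*x^3 dx = 384;  ∫_0^4 -3*x^2 dx = -64;  ∫_0^4 -4*x dx = -32;
    ∫_0^4 4 dx = 16.
  Sum: 16384/7 − 4096/3 − 1024/5 + 384 − 64 − 32 + 16 = 112816/105.
  ∫_0^4 u'(x)^2 dx = ∫_0^4 (9*x^4 - 12*x^3 - 2*x^2 + 4*x + 1) dx. Term by term:
    ∫_0^4 9*x^4 dx = 9216/5;  ∫_0^4 -12*x^3 dx = -768;  ∫_0^4 -2*x^2 dx = -128/3;
    ∫_0^4 4*x dx = 32;  ∫_0^4 1 dx = 4.
  Sum: 9216/5 − 768 − 128/3 + 32 + 4 = 16028/15.
Adding: ||u||_{H^1}^2 = 112816/105 + 16028/15 = 75004/35.


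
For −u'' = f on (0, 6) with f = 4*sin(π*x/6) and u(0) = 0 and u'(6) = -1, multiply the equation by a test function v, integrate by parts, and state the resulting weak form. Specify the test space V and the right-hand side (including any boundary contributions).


V = {v ∈ H^1(0, 6) : v(0) = 0} (test functions vanish at x = 0 where u is specified); weak form: ∫_0^6 u'v' dx = ∫_0^6 (4*sin(π*x/6)) v dx − v(6) for all v ∈ V.

Multiply both sides by a test function v and integrate from 0 to 6:
  ∫_0^6 −u''(x) v(x) dx = ∫_0^6 f(x) v(x) dx.
Integrate the LHS by parts once:
  ∫_0^6 −u'' v dx = −[u'(x) v(x)]_0^6 + ∫_0^6 u'(x) v'(x) dx.
Thus ∫_0^6 u'(x) v'(x) dx = ∫_0^6 f(x) v(x) dx + [u'(x) v(x)]_0^6.
Choose V so that boundary terms are either known or forced to vanish.
Mixed BC: u(0) = 0 (Dirichlet) and u'(6) = -1 (Neumann). Define V = {v ∈ H^1(0, 6) : v(0) = 0}. Then [u' v]_0^6 = u'(6)·v(6) − u'(0)·0 = − v(6).
Weak formulation: find u (satisfying any essential BC) such that ∫_0^6 u'(x) v'(x) dx = ∫_0^6 f v dx − v(6) for all v ∈ V (Dirichlet at 0 absorbed into V; Neumann datum at x = 6 contributes the boundary term).
Substituting f(x) = 4*sin(π*x/6), the right-hand side is ∫_0^6 (4*sin(π*x/6)) v dx − v(6).


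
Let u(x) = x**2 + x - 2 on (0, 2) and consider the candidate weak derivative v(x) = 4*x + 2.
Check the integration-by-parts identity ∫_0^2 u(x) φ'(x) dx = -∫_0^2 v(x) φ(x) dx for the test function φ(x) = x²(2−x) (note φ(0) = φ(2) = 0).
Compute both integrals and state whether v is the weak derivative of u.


LHS = -68/15, RHS = -136/15. No, v is not the weak derivative of u.

u(x) = x**2 + x - 2, classical derivative u'(x) = 2*x + 1.
φ(x) = x²(2−x), so φ'(x) = x*(4 - 3*x).
Note φ(0) = φ(2) = 0, so the boundary term u·φ vanishes.
LHS = ∫_0^2 u(x) φ'(x) dx = ∫_0^2 (-3*x^4 + x^3 + 10*x^2 - 8*x) dx. Term by term:
  ∫_0^2 -3*x^4 dx = -96/5;  ∫_0^2 x^3 dx = 4;  ∫_0^2 10*x^2 dx = 80/3;
  ∫_0^2 -8*x dx = -16.
Sum: -96/5 + 4 + 80/3 − 16 = -68/15.
So LHS = -68/15.
∫_0^2 v(x) φ(x) dx = ∫_0^2 (-4*x^4 + 6*x^3 + 4*x^2) dx. Term by term:
  ∫_0^2 -4*x^4 dx = -128/5;  ∫_0^2 6*x^3 dx = 24;  ∫_0^2 4*x^2 dx = 32/3.
Sum: -128/5 + 24 + 32/3 = 136/15.
So RHS = -∫_0^2 v(x) φ(x) dx = -136/15.
LHS − RHS = 68/15 ≠ 0, so the identity fails.
(For a valid weak derivative the identity must hold for EVERY test function, in particular this one. The failure shows v is NOT the weak derivative of u.)
Correct weak derivative would be u'(x) = 2*x + 1.


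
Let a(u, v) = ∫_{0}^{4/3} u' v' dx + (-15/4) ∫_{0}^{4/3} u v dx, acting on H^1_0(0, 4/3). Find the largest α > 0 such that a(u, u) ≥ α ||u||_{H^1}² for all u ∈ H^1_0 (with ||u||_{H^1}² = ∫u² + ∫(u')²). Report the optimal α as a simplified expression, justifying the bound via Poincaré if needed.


α = 3*(-20 + 3*π^2)/(16 + 9*π^2)

Coercivity of a(·,·) on H^1_0(0, 4/3) means a(u, u) ≥ α ||u||_{H^1}² for every u ∈ H^1_0.
The interval has length L = 4/3, and Poincaré/coercivity depend only on L. Here a(u, u) = ∫(u')² + (-15/4)·∫u².
Here c = -15/4 < 0 with |c| < (π/L)² = 9*π^2/16, so coercivity still holds. The condition a(u,u) ≥ α||u||_{H^1}² reads (1−α)∫(u')² ≥ (α−c)∫u². Any admissible α is ≤ 1 (rapidly oscillating u have ∫u²/∫(u')² → 0), and α = 1 would force 0 ≥ (1−c)∫u², impossible since c < 1; so 1−α > 0. By the sharp Poincaré inequality on H^1_0 of an interval of length L, ∫(u')² ≥ (π/L)²∫u² with equality for the first sine mode sin(π(x−x₀)/L) (x₀ the left endpoint), so the inequality holds for all u iff (1−α)(π/L)² ≥ α − c, i.e. α ≤ ((π/L)² + c)/((π/L)² + 1) = (1 + c(L/π)²)/(1 + (L/π)²). (Direct route, valid since c ≤ 0: Poincaré gives c∫u² ≥ c(L/π)²∫(u')², so a(u,u) ≥ (1 + c(L/π)²)∫(u')², while ||u||_{H^1}² ≤ (1 + (L/π)²)∫(u')²; dividing yields the same α.) With (π/L)² = 9*π^2/16 and c = -15/4, the largest admissible constant is α = ((π/L)² + c)/((π/L)² + 1).
Simplifying, α = 3*(-20 + 3*π^2)/(16 + 9*π^2).


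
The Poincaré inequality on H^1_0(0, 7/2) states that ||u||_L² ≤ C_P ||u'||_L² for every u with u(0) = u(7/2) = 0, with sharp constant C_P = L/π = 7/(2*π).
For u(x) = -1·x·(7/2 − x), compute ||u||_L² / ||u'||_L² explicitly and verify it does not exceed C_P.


||u||_L² / ||u'||_L² = 7*sqrt(10)/20 < C_P = 7/(2*π).

u(x) = -1·x·(7/2 − x), so u'(x) = 2*x - 7/2.
u(x) = -1·x·(7/2 − x) vanishes at x = 0 and x = 7/2, so u ∈ H^1_0(0, 7/2). Differentiate via the product rule and integrate the resulting polynomials term by term.
  ∫_0^7/2 u² dx = ∫_0^7/2 (x^4 - 7*x^3 + 49*x^2/4) dx. Term by term:
    ∫_0^7/2 x^4 dx = 16807/160;  ∫_0^7/2 -7*x^3 dx = -16807/64;  ∫_0^7/2 49*x^2/4 dx = 16807/96.
  Sum: 16807/160 − 16807/64 + 16807/96 = 16807/960.
  ∫_0^7/2 (u')² dx = ∫_0^7/2 (4*x^2 - 14*x + 49/4) dx. Term by term:
    ∫_0^7/2 4*x^2 dx = 343/6;  ∫_0^7/2 -14*x dx = -343/4;  ∫_0^7/2 49/4 dx = 343/8.
  Sum: 343/6 − 343/4 + 343/8 = 343/24.
∫_0^7/2 u² dx = 16807/960, so ||u||_L² = 49*sqrt(105)/120.
∫_0^7/2 (u')² dx = 343/24, so ||u'||_L² = 7*sqrt(42)/12.
Ratio ||u||_L² / ||u'||_L² = 7*sqrt(10)/20.
Sharp Poincaré constant on H^1_0(0, 7/2) is C_P = L/π = 7/(2*π), achieved by sin(2*π/7·x).
A polynomial bump cannot attain the sharp Poincaré constant (only the first sine eigenfunction does), so the ratio is strictly less than C_P, consistent with ||u||_L² ≤ C_P ||u'||_L².


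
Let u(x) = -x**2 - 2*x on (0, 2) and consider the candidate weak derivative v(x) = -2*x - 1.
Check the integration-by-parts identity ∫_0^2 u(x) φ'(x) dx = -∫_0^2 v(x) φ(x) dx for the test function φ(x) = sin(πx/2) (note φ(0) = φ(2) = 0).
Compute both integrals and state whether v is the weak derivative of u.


LHS = 16/π, RHS = 12/π. No, v is not the weak derivative of u.

u(x) = -x**2 - 2*x, classical derivative u'(x) = -2*x - 2.
φ(x) = sin(πx/2), so φ'(x) = π*cos(π*x/2)/2.
Note φ(0) = φ(2) = 0, so the boundary term u·φ vanishes.
LHS = ∫_0^2 u(x) φ'(x) dx = ∫_0^2 (-π*x^2*cos(π*x/2)/2 - π*x*cos(π*x/2)) dx. Term by term:
  ∫_0^2 -π*x*cos(π*x/2) dx = 8/π;  ∫_0^2 -π*x^2*cos(π*x/2)/2 dx = 8/π.
Sum: 8/π + 8/π = 16/π.
So LHS = 16/π.
∫_0^2 v(x) φ(x) dx = ∫_0^2 (-2*x*sin(π*x/2) - sin(π*x/2)) dx. Term by term:
  ∫_0^2 -sin(π*x/2) dx = -4/π;  ∫_0^2 -2*x*sin(π*x/2) dx = -8/π.
Sum: -4/π − 8/π = -12/π.
So RHS = -∫_0^2 v(x) φ(x) dx = 12/π.
LHS − RHS = 4/π ≠ 0, so the identity fails.
(For a valid weak derivative the identity must hold for EVERY test function, in particular this one. The failure shows v is NOT the weak derivative of u.)
Correct weak derivative would be u'(x) = -2*x - 2.


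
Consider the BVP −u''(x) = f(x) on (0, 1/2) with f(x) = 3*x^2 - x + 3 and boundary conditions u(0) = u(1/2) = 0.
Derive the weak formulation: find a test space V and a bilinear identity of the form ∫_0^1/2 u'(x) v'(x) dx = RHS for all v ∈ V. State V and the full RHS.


V = H^1_0(0, 1/2) (so v(0) = v(1/2) = 0); weak form: ∫_0^1/2 u'v' dx = ∫_0^1/2 (3*x^2 - x + 3) v dx for all v ∈ V.

Multiply both sides by a test function v and integrate from 0 to 1/2:
  ∫_0^1/2 −u''(x) v(x) dx = ∫_0^1/2 f(x) v(x) dx.
Integrate the LHS by parts once:
  ∫_0^1/2 −u'' v dx = −[u'(x) v(x)]_0^1/2 + ∫_0^1/2 u'(x) v'(x) dx.
Thus ∫_0^1/2 u'(x) v'(x) dx = ∫_0^1/2 f(x) v(x) dx + [u'(x) v(x)]_0^1/2.
Choose V so that boundary terms are either known or forced to vanish.
u is Dirichlet: u(0) = u(1/2) = 0. Let V = H^1_0(0, 1/2); then v(0) = v(1/2) = 0, and [u' v]_0^1/2 = 0.
Weak formulation: find u (satisfying any essential BC) such that ∫_0^1/2 u'(x) v'(x) dx = ∫_0^1/2 f v dx for all v ∈ V.
Substituting f(x) = 3*x^2 - x + 3, the right-hand side is ∫_0^1/2 (3*x^2 - x + 3) v dx.


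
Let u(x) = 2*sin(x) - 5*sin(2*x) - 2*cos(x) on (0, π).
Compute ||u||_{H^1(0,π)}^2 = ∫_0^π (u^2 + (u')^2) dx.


||u||_{H^1(0,π)}^2 = 160/3 + 141*π/2

u'(x) = 2*sin(x) + 2*cos(x) - 10*cos(2*x).
Expand u² and (u')² and integrate term by term on (0, π), using: for integers n ≥ 1, ∫_0^π sin²(nx) dx = ∫_0^π cos²(nx) dx = π/2; for n ≠ n', ∫_0^π sin(nx)sin(n'x) dx = ∫_0^π cos(nx)cos(n'x) dx = 0; and by product-to-sum, ∫_0^π sin(nx)cos(n'x) dx = ½∫_0^π [sin((n+n')x) + sin((n−n')x)] dx, which is 0 when n+n' is even and 2n/(n²−n'²) when n+n' is odd (it need not vanish on (0, π)).
  u² squared terms: (-5)²·∫sin(2x)² dx = 25·π/2 = 25*π/2;  (-2)²·∫cos(x)² dx = 4·π/2 = 2*π;  (2)²·∫sin(x)² dx = 4·π/2 = 2*π.
  u² cross terms: 2·(-5)·(-2)·∫sin(2x)·cos(x) dx = 20·(4/3) = 80/3;  2·(-5)·(2)·∫sin(2x)·sin(x) dx = -20·(0) = 0;  2·(-2)·(2)·∫cos(x)·sin(x) dx = -8·(0) = 0.
  So ∫_0^π u² dx = 25*π/2 + 2*π + 2*π + 80/3 + 0 + 0 = 80/3 + 33*π/2.
  (u')² squared terms: (-10)²·∫cos(2x)² dx = 100·π/2 = 50*π;  (2)²·∫cos(x)² dx = 4·π/2 = 2*π;  (2)²·∫sin(x)² dx = 4·π/2 = 2*π.
  (u')² cross terms: 2·(-10)·(2)·∫cos(2x)·cos(x) dx = -40·(0) = 0;  2·(-10)·(2)·∫cos(2x)·sin(x) dx = -40·(-2/3) = 80/3;  2·(2)·(2)·∫cos(x)·sin(x) dx = 8·(0) = 0.
  So ∫_0^π (u')² dx = 50*π + 2*π + 2*π + 0 + 80/3 + 0 = 80/3 + 54*π.
||u||_{H^1}^2 = (80/3 + 33*π/2) + (80/3 + 54*π) = 160/3 + 141*π/2.


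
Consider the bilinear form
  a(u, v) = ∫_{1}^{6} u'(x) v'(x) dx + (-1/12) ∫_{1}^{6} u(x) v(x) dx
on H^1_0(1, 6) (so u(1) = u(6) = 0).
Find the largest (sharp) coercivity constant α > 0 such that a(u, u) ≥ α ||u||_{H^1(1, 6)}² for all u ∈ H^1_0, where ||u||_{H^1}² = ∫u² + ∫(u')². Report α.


α = (-25/12 + π^2)/(π^2 + 25)

Coercivity of a(·,·) on H^1_0(1, 6) means a(u, u) ≥ α ||u||_{H^1}² for every u ∈ H^1_0.
The interval has length L = 5, and Poincaré/coercivity depend only on L. Here a(u, u) = ∫(u')² + (-1/12)·∫u².
Here c = -1/12 < 0 with |c| < (π/L)² = π^2/25, so coercivity still holds. The condition a(u,u) ≥ α||u||_{H^1}² reads (1−α)∫(u')² ≥ (α−c)∫u². Any admissible α is ≤ 1 (rapidly oscillating u have ∫u²/∫(u')² → 0), and α = 1 would force 0 ≥ (1−c)∫u², impossible since c < 1; so 1−α > 0. By the sharp Poincaré inequality on H^1_0 of an interval of length L, ∫(u')² ≥ (π/L)²∫u² with equality for the first sine mode sin(π(x−x₀)/L) (x₀ the left endpoint), so the inequality holds for all u iff (1−α)(π/L)² ≥ α − c, i.e. α ≤ ((π/L)² + c)/((π/L)² + 1) = (1 + c(L/π)²)/(1 + (L/π)²). (Direct route, valid since c ≤ 0: Poincaré gives c∫u² ≥ c(L/π)²∫(u')², so a(u,u) ≥ (1 + c(L/π)²)∫(u')², while ||u||_{H^1}² ≤ (1 + (L/π)²)∫(u')²; dividing yields the same α.) With (π/L)² = π^2/25 and c = -1/12, the largest admissible constant is α = ((π/L)² + c)/((π/L)² + 1).
Simplifying, α = (-25/12 + π^2)/(π^2 + 25).


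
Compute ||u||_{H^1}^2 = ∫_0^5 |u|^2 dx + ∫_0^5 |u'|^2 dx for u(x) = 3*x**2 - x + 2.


||u||_{H^1}^2 = 39325/6

The H^1 norm (squared) on an interval (0, L) is
  ||u||_{H^1}^2 = ∫_0^L u(x)^2 dx + ∫_0^L u'(x)^2 dx.
Compute u'(x) = 6*x - 1.
Then u(x)^2 = 9*x**4 - 6*x**3 + 13*x**2 - 4*x + 4 and u'(x)^2 = 36*x**2 - 12*x + 1.
Integrate each monomial from 0 to 5 using ∫_0^5 c·x^n dx = c·5^(n+1)/(n+1):
  ∫_0^5 u(x)^2 dx = ∫_0^5 (9*x^4 - 6*x^3 + 13*x^2 - 4*x + 4) dx. Term by term:
    ∫_0^5 9*x^4 dx = 5625;  ∫_0^5 -6*x^3 dx = -1875/2;  ∫_0^5 13*x^2 dx = 1625/3;
    ∫_0^5 -4*x dx = -50;  ∫_0^5 4 dx = 20.
  Sum: 5625 − 1875/2 + 1625/3 − 50 + 20 = 31195/6.
  ∫_0^5 u'(x)^2 dx = ∫_0^5 (36*x^2 - 12*x + 1) dx. Term by term:
    ∫_0^5 36*x^2 dx = 1500;  ∫_0^5 -12*x dx = -150;  ∫_0^5 1 dx = 5.
  Sum: 1500 − 150 + 5 = 1355.
Adding: ||u||_{H^1}^2 = 31195/6 + 1355 = 39325/6.


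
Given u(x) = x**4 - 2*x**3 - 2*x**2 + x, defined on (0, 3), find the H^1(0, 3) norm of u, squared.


||u||_{H^1}^2 = 38343/70

The H^1 norm (squared) on an interval (0, L) is
  ||u||_{H^1}^2 = ∫_0^L u(x)^2 dx + ∫_0^L u'(x)^2 dx.
Compute u'(x) = 4*x**3 - 6*x**2 - 4*x + 1.
Then u(x)^2 = x**8 - 4*x**7 + 10*x**5 - 4*x**3 + x**2 and u'(x)^2 = 16*x**6 - 48*x**5 + 4*x**4 + 56*x**3 + 4*x**2 - 8*x + 1.
Integrate each monomial from 0 to 3 using ∫_0^3 c·x^n dx = c·3^(n+1)/(n+1):
  ∫_0^3 u(x)^2 dx = ∫_0^3 (x^8 - 4*x^7 + 10*x^5 - 4*x^3 + x^2) dx. Term by term:
    ∫_0^3 x^8 dx = 2187;  ∫_0^3 -4*x^7 dx = -6561/2;  ∫_0^3 10*x^5 dx = 1215;
    ∫_0^3 -4*x^3 dx = -81;  ∫_0^3 x^2 dx = 9.
  Sum: 2187 − 6561/2 + 1215 − 81 + 9 = 99/2.
  ∫_0^3 u'(x)^2 dx = ∫_0^3 (16*x^6 - 48*x^5 + 4*x^4 + 56*x^3 + 4*x^2 - 8*x + 1) dx. Term by term:
    ∫_0^3 16*x^6 dx = 34992/7;  ∫_0^3 -48*x^5 dx = -5832;  ∫_0^3 4*x^4 dx = 972/5;
    ∫_0^3 56*x^3 dx = 1134;  ∫_0^3 4*x^2 dx = 36;  ∫_0^3 -8*x dx = -36;
    ∫_0^3 1 dx = 3.
  Sum: 34992/7 − 5832 + 972/5 + 1134 + 36 − 36 + 3 = 17439/35.
Adding: ||u||_{H^1}^2 = 99/2 + 17439/35 = 38343/70.


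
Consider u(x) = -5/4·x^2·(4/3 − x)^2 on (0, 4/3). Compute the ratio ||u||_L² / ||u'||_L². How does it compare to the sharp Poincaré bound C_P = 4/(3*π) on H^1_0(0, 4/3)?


||u||_L² / ||u'||_L² = 2*sqrt(3)/9 < C_P = 4/(3*π).

u(x) = -5/4·x^2·(4/3 − x)^2, so u'(x) = 5*x*(-9*x^2 + 18*x - 8)/9.
u(x) = -5/4·x^2·(4/3 − x)^2 vanishes at x = 0 and x = 4/3, so u ∈ H^1_0(0, 4/3). Differentiate via the product rule and integrate the resulting polynomials term by term.
  ∫_0^4/3 u² dx = ∫_0^4/3 (25*x^8/16 - 25*x^7/3 + 50*x^6/3 - 400*x^5/27 + 400*x^4/81) dx. Term by term:
    ∫_0^4/3 25*x^8/16 dx = 409600/177147;  ∫_0^4/3 -25*x^7/3 dx = -204800/19683;  ∫_0^4/3 50*x^6/3 dx = 819200/45927;
    ∫_0^4/3 -400*x^5/27 dx = -819200/59049;  ∫_0^4/3 400*x^4/81 dx = 81920/19683.
  Sum: 409600/177147 − 204800/19683 + 819200/45927 − 819200/59049 + 81920/19683 = 40960/1240029.
  ∫_0^4/3 (u')² dx = ∫_0^4/3 (25*x^6 - 100*x^5 + 1300*x^4/9 - 800*x^3/9 + 1600*x^2/81) dx. Term by term:
    ∫_0^4/3 25*x^6 dx = 409600/15309;  ∫_0^4/3 -100*x^5 dx = -204800/2187;  ∫_0^4/3 1300*x^4/9 dx = 266240/2187;
    ∫_0^4/3 -800*x^3/9 dx = -51200/729;  ∫_0^4/3 1600*x^2/81 dx = 102400/6561.
  Sum: 409600/15309 − 204800/2187 + 266240/2187 − 51200/729 + 102400/6561 = 10240/45927.
∫_0^4/3 u² dx = 40960/1240029, so ||u||_L² = 64*sqrt(210)/5103.
∫_0^4/3 (u')² dx = 10240/45927, so ||u'||_L² = 32*sqrt(70)/567.
Ratio ||u||_L² / ||u'||_L² = 2*sqrt(3)/9.
Sharp Poincaré constant on H^1_0(0, 4/3) is C_P = L/π = 4/(3*π), achieved by sin(3*π/4·x).
A polynomial bump cannot attain the sharp Poincaré constant (only the first sine eigenfunction does), so the ratio is strictly less than C_P, consistent with ||u||_L² ≤ C_P ||u'||_L².


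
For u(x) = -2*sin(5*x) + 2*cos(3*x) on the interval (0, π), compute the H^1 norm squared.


||u||_{H^1(0,π)}^2 = 72*π

u'(x) = -6*sin(3*x) - 10*cos(5*x).
Expand u² and (u')² and integrate term by term on (0, π), using: for integers n ≥ 1, ∫_0^π sin²(nx) dx = ∫_0^π cos²(nx) dx = π/2; for n ≠ n', ∫_0^π sin(nx)sin(n'x) dx = ∫_0^π cos(nx)cos(n'x) dx = 0; and by product-to-sum, ∫_0^π sin(nx)cos(n'x) dx = ½∫_0^π [sin((n+n')x) + sin((n−n')x)] dx, which is 0 when n+n' is even and 2n/(n²−n'²) when n+n' is odd (it need not vanish on (0, π)).
  u² squared terms: (-2)²·∫sin(5x)² dx = 4·π/2 = 2*π;  (2)²·∫cos(3x)² dx = 4·π/2 = 2*π.
  u² cross terms: 2·(-2)·(2)·∫sin(5x)·cos(3x) dx = -8·(0) = 0.
  So ∫_0^π u² dx = 2*π + 2*π + 0 = 4*π.
  (u')² squared terms: (-10)²·∫cos(5x)² dx = 100·π/2 = 50*π;  (-6)²·∫sin(3x)² dx = 36·π/2 = 18*π.
  (u')² cross terms: 2·(-10)·(-6)·∫cos(5x)·sin(3x) dx = 120·(0) = 0.
  So ∫_0^π (u')² dx = 50*π + 18*π + 0 = 68*π.
||u||_{H^1}^2 = (4*π) + (68*π) = 72*π.


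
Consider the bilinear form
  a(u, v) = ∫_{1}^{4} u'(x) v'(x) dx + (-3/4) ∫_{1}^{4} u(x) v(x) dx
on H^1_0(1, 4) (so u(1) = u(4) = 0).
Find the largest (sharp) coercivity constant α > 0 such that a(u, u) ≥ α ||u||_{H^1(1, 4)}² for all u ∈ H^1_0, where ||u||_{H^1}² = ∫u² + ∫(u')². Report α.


α = (-27/4 + π^2)/(9 + π^2)

Coercivity of a(·,·) on H^1_0(1, 4) means a(u, u) ≥ α ||u||_{H^1}² for every u ∈ H^1_0.
The interval has length L = 3, and Poincaré/coercivity depend only on L. Here a(u, u) = ∫(u')² + (-3/4)·∫u².
Here c = -3/4 < 0 with |c| < (π/L)² = π^2/9, so coercivity still holds. The condition a(u,u) ≥ α||u||_{H^1}² reads (1−α)∫(u')² ≥ (α−c)∫u². Any admissible α is ≤ 1 (rapidly oscillating u have ∫u²/∫(u')² → 0), and α = 1 would force 0 ≥ (1−c)∫u², impossible since c < 1; so 1−α > 0. By the sharp Poincaré inequality on H^1_0 of an interval of length L, ∫(u')² ≥ (π/L)²∫u² with equality for the first sine mode sin(π(x−x₀)/L) (x₀ the left endpoint), so the inequality holds for all u iff (1−α)(π/L)² ≥ α − c, i.e. α ≤ ((π/L)² + c)/((π/L)² + 1) = (1 + c(L/π)²)/(1 + (L/π)²). (Direct route, valid since c ≤ 0: Poincaré gives c∫u² ≥ c(L/π)²∫(u')², so a(u,u) ≥ (1 + c(L/π)²)∫(u')², while ||u||_{H^1}² ≤ (1 + (L/π)²)∫(u')²; dividing yields the same α.) With (π/L)² = π^2/9 and c = -3/4, the largest admissible constant is α = ((π/L)² + c)/((π/L)² + 1).
Simplifying, α = (-27/4 + π^2)/(9 + π^2).


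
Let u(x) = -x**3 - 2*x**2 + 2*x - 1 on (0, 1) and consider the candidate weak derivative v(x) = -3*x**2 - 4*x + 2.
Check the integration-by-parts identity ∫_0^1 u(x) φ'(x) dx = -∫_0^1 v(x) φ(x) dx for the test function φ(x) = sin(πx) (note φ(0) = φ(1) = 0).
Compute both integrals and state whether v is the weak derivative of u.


LHS = -12/π^3 + 3/π, RHS = -12/π^3 + 3/π. Yes, v = u' weakly.

u(x) = -x**3 - 2*x**2 + 2*x - 1, classical derivative u'(x) = -3*x**2 - 4*x + 2.
φ(x) = sin(πx), so φ'(x) = π*cos(π*x).
Note φ(0) = φ(1) = 0, so the boundary term u·φ vanishes.
LHS = ∫_0^1 u(x) φ'(x) dx = ∫_0^1 (-π*x^3*cos(π*x) - 2*π*x^2*cos(π*x) + 2*π*x*cos(π*x) - π*cos(π*x)) dx. Term by term:
  ∫_0^1 -π*cos(π*x) dx = 0;  ∫_0^1 -π*x^3*cos(π*x) dx = -12/π^3 + 3/π;  ∫_0^1 -2*π*x^2*cos(π*x) dx = 4/π;
  ∫_0^1 2*π*x*cos(π*x) dx = -4/π.
Sum: 0 + -12/π^3 + 3/π + 4/π − 4/π = -12/π^3 + 3/π.
So LHS = -12/π^3 + 3/π.
∫_0^1 v(x) φ(x) dx = ∫_0^1 (-3*x^2*sin(π*x) - 4*x*sin(π*x) + 2*sin(π*x)) dx. Term by term:
  ∫_0^1 2*sin(π*x) dx = 4/π;  ∫_0^1 -4*x*sin(π*x) dx = -4/π;  ∫_0^1 -3*x^2*sin(π*x) dx = -3/π + 12/π^3.
Sum: 4/π − 4/π + -3/π + 12/π^3 = -3/π + 12/π^3.
So RHS = -∫_0^1 v(x) φ(x) dx = -12/π^3 + 3/π.
LHS = RHS, so the identity holds for this test φ.
Moreover u is smooth here and v(x) = u'(x) = -3*x**2 - 4*x + 2 pointwise, so the identity holds for every test function. Hence v is the weak derivative of u.


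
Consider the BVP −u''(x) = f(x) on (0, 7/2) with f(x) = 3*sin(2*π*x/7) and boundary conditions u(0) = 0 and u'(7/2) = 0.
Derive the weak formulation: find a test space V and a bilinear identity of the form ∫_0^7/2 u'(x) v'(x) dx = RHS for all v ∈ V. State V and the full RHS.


V = {v ∈ H^1(0, 7/2) : v(0) = 0} (test functions vanish at x = 0 where u is specified); weak form: ∫_0^7/2 u'v' dx = ∫_0^7/2 (3*sin(2*π*x/7)) v dx for all v ∈ V.

Multiply both sides by a test function v and integrate from 0 to 7/2:
  ∫_0^7/2 −u''(x) v(x) dx = ∫_0^7/2 f(x) v(x) dx.
Integrate the LHS by parts once:
  ∫_0^7/2 −u'' v dx = −[u'(x) v(x)]_0^7/2 + ∫_0^7/2 u'(x) v'(x) dx.
Thus ∫_0^7/2 u'(x) v'(x) dx = ∫_0^7/2 f(x) v(x) dx + [u'(x) v(x)]_0^7/2.
Choose V so that boundary terms are either known or forced to vanish.
Mixed BC: u(0) = 0 (Dirichlet) and u'(7/2) = 0 (Neumann). Define V = {v ∈ H^1(0, 7/2) : v(0) = 0}. Then [u' v]_0^7/2 = u'(7/2)·v(7/2) − u'(0)·0 = 0.
Weak formulation: find u (satisfying any essential BC) such that ∫_0^7/2 u'(x) v'(x) dx = ∫_0^7/2 f v dx for all v ∈ V (Dirichlet at 0 absorbed into V; the Neumann datum at x = 7/2 is zero, so no boundary term remains).
Substituting f(x) = 3*sin(2*π*x/7), the right-hand side is ∫_0^7/2 (3*sin(2*π*x/7)) v dx.


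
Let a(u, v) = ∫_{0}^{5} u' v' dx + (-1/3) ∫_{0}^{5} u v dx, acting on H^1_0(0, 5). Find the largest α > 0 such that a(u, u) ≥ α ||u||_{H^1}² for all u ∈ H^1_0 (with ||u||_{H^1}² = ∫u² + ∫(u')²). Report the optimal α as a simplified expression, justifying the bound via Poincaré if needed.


α = (-25/3 + π^2)/(π^2 + 25)

Coercivity of a(·,·) on H^1_0(0, 5) means a(u, u) ≥ α ||u||_{H^1}² for every u ∈ H^1_0.
The interval has length L = 5, and Poincaré/coercivity depend only on L. Here a(u, u) = ∫(u')² + (-1/3)·∫u².
Here c = -1/3 < 0 with |c| < (π/L)² = π^2/25, so coercivity still holds. The condition a(u,u) ≥ α||u||_{H^1}² reads (1−α)∫(u')² ≥ (α−c)∫u². Any admissible α is ≤ 1 (rapidly oscillating u have ∫u²/∫(u')² → 0), and α = 1 would force 0 ≥ (1−c)∫u², impossible since c < 1; so 1−α > 0. By the sharp Poincaré inequality on H^1_0 of an interval of length L, ∫(u')² ≥ (π/L)²∫u² with equality for the first sine mode sin(π(x−x₀)/L) (x₀ the left endpoint), so the inequality holds for all u iff (1−α)(π/L)² ≥ α − c, i.e. α ≤ ((π/L)² + c)/((π/L)² + 1) = (1 + c(L/π)²)/(1 + (L/π)²). (Direct route, valid since c ≤ 0: Poincaré gives c∫u² ≥ c(L/π)²∫(u')², so a(u,u) ≥ (1 + c(L/π)²)∫(u')², while ||u||_{H^1}² ≤ (1 + (L/π)²)∫(u')²; dividing yields the same α.) With (π/L)² = π^2/25 and c = -1/3, the largest admissible constant is α = ((π/L)² + c)/((π/L)² + 1).
Simplifying, α = (-25/3 + π^2)/(π^2 + 25).


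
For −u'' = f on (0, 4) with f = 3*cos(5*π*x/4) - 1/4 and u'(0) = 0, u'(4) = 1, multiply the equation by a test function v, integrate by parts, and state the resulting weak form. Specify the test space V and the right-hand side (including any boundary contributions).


V = H^1(0, 4) (v unrestricted at boundary; u is determined up to an additive constant); weak form: ∫_0^4 u'v' dx = ∫_0^4 (3*cos(5*π*x/4) - 1/4) v dx + v(4) for all v ∈ V.

Multiply both sides by a test function v and integrate from 0 to 4:
  ∫_0^4 −u''(x) v(x) dx = ∫_0^4 f(x) v(x) dx.
Integrate the LHS by parts once:
  ∫_0^4 −u'' v dx = −[u'(x) v(x)]_0^4 + ∫_0^4 u'(x) v'(x) dx.
Thus ∫_0^4 u'(x) v'(x) dx = ∫_0^4 f(x) v(x) dx + [u'(x) v(x)]_0^4.
Choose V so that boundary terms are either known or forced to vanish.
u has inhomogeneous Neumann u'(0) = 0, u'(4) = 1. [u' v]_0^4 = (1)·v(4) − (0)·v(0) = v(4). Take V = H^1(0, 4); boundary term becomes part of RHS.
Weak formulation: find u (satisfying any essential BC) such that ∫_0^4 u'(x) v'(x) dx = ∫_0^4 f v dx + v(4) for all v ∈ V (Neumann data are natural BCs: they enter the RHS as boundary terms).
Substituting f(x) = 3*cos(5*π*x/4) - 1/4, the right-hand side is ∫_0^4 (3*cos(5*π*x/4) - 1/4) v dx + v(4).
Compatibility check (pure Neumann): taking v ≡ 1 ∈ V gives 0 = ∫_0^4 f dx + (1) − (0), i.e. ∫_0^4 f dx must equal u'(0) − u'(4) = -1. Indeed ∫_0^4 (3*cos(5*π*x/4) - 1/4) dx = -1, so the data are compatible. The solution is then unique only up to an additive constant (fix it e.g. by requiring ∫_0^4 u dx = 0).


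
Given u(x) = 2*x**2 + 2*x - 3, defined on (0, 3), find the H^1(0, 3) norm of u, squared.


||u||_{H^1}^2 = 2427/5

The H^1 norm (squared) on an interval (0, L) is
  ||u||_{H^1}^2 = ∫_0^L u(x)^2 dx + ∫_0^L u'(x)^2 dx.
Compute u'(x) = 4*x + 2.
Then u(x)^2 = 4*x**4 + 8*x**3 - 8*x**2 - 12*x + 9 and u'(x)^2 = 16*x**2 + 16*x + 4.
Integrate each monomial from 0 to 3 using ∫_0^3 c·x^n dx = c·3^(n+1)/(n+1):
  ∫_0^3 u(x)^2 dx = ∫_0^3 (4*x^4 + 8*x^3 - 8*x^2 - 12*x + 9) dx. Term by term:
    ∫_0^3 4*x^4 dx = 972/5;  ∫_0^3 8*x^3 dx = 162;  ∫_0^3 -8*x^2 dx = -72;
    ∫_0^3 -12*x dx = -54;  ∫_0^3 9 dx = 27.
  Sum: 972/5 + 162 − 72 − 54 + 27 = 1287/5.
  ∫_0^3 u'(x)^2 dx = ∫_0^3 (16*x^2 + 16*x + 4) dx. Term by term:
    ∫_0^3 16*x^2 dx = 144;  ∫_0^3 16*x dx = 72;  ∫_0^3 4 dx = 12.
  Sum: 144 + 72 + 12 = 228.
Adding: ||u||_{H^1}^2 = 1287/5 + 228 = 2427/5.


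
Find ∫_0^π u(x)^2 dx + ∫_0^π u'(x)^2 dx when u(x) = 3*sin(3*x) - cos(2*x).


||u||_{H^1(0,π)}^2 = -36 + 95*π/2

u'(x) = 2*sin(2*x) + 9*cos(3*x).
Expand u² and (u')² and integrate term by term on (0, π), using: for integers n ≥ 1, ∫_0^π sin²(nx) dx = ∫_0^π cos²(nx) dx = π/2; for n ≠ n', ∫_0^π sin(nx)sin(n'x) dx = ∫_0^π cos(nx)cos(n'x) dx = 0; and by product-to-sum, ∫_0^π sin(nx)cos(n'x) dx = ½∫_0^π [sin((n+n')x) + sin((n−n')x)] dx, which is 0 when n+n' is even and 2n/(n²−n'²) when n+n' is odd (it need not vanish on (0, π)).
  u² squared terms: (-1)²·∫cos(2x)² dx = 1·π/2 = π/2;  (3)²·∫sin(3x)² dx = 9·π/2 = 9*π/2.
  u² cross terms: 2·(-1)·(3)·∫cos(2x)·sin(3x) dx = -6·(6/5) = -36/5.
  So ∫_0^π u² dx = π/2 + 9*π/2 − 36/5 = -36/5 + 5*π.
  (u')² squared terms: (2)²·∫sin(2x)² dx = 4·π/2 = 2*π;  (9)²·∫cos(3x)² dx = 81·π/2 = 81*π/2.
  (u')² cross terms: 2·(2)·(9)·∫sin(2x)·cos(3x) dx = 36·(-4/5) = -144/5.
  So ∫_0^π (u')² dx = 2*π + 81*π/2 − 144/5 = -144/5 + 85*π/2.
||u||_{H^1}^2 = (-36/5 + 5*π) + (-144/5 + 85*π/2) = -36 + 95*π/2.


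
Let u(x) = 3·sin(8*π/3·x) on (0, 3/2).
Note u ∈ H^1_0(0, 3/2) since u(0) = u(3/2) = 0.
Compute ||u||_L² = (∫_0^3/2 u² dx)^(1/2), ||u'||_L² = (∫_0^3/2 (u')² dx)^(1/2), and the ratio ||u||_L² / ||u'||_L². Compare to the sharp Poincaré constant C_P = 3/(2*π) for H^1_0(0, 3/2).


||u||_L² / ||u'||_L² = 3/(8*π) < C_P = 3/(2*π).

u(x) = 3·sin(8*π/3·x), so u'(x) = 8*π*cos(8*π*x/3).
Writing u(x) = A·sin(kπx/L) with A = 3 and k = 4, use ∫_0^L sin²(kπx/L) dx = L/2 and ∫_0^L cos²(kπx/L) dx = L/2.
u² = 9·sin²(8*π/3·x) and (u')² = 64*π^2·cos²(8*π/3·x), and each of sin², cos² integrates to L/2 = 3/4 over (0, 3/2).
∫_0^3/2 u² dx = 27/4, so ||u||_L² = 3*sqrt(3)/2.
∫_0^3/2 (u')² dx = 48*π^2, so ||u'||_L² = 4*sqrt(3)*π.
Ratio ||u||_L² / ||u'||_L² = 3/(8*π).
Sharp Poincaré constant on H^1_0(0, 3/2) is C_P = L/π = 3/(2*π), achieved by sin(2*π/3·x).
This is the k = 4 harmonic; the ratio L/(kπ) is strictly less than C_P = L/π, consistent with the sharp inequality ||u||_L² ≤ C_P ||u'||_L².


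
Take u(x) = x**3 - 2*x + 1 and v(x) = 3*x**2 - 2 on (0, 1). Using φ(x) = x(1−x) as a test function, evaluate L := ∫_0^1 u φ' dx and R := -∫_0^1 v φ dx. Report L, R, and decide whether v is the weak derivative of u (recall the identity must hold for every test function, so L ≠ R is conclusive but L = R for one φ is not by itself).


LHS = 11/60, RHS = 11/60. Yes, v = u' weakly.

u(x) = x**3 - 2*x + 1, classical derivative u'(x) = 3*x**2 - 2.
φ(x) = x(1−x), so φ'(x) = 1 - 2*x.
Note φ(0) = φ(1) = 0, so the boundary term u·φ vanishes.
LHS = ∫_0^1 u(x) φ'(x) dx = ∫_0^1 (-2*x^4 + x^3 + 4*x^2 - 4*x + 1) dx. Term by term:
  ∫_0^1 -2*x^4 dx = -2/5;  ∫_0^1 x^3 dx = 1/4;  ∫_0^1 4*x^2 dx = 4/3;
  ∫_0^1 -4*x dx = -2;  ∫_0^1 1 dx = 1.
Sum: -2/5 + 1/4 + 4/3 − 2 + 1 = 11/60.
So LHS = 11/60.
∫_0^1 v(x) φ(x) dx = ∫_0^1 (-3*x^4 + 3*x^3 + 2*x^2 - 2*x) dx. Term by term:
  ∫_0^1 -3*x^4 dx = -3/5;  ∫_0^1 3*x^3 dx = 3/4;  ∫_0^1 2*x^2 dx = 2/3;
  ∫_0^1 -2*x dx = -1.
Sum: -3/5 + 3/4 + 2/3 − 1 = -11/60.
So RHS = -∫_0^1 v(x) φ(x) dx = 11/60.
LHS = RHS, so the identity holds for this test φ.
Moreover u is smooth here and v(x) = u'(x) = 3*x**2 - 2 pointwise, so the identity holds for every test function. Hence v is the weak derivative of u.


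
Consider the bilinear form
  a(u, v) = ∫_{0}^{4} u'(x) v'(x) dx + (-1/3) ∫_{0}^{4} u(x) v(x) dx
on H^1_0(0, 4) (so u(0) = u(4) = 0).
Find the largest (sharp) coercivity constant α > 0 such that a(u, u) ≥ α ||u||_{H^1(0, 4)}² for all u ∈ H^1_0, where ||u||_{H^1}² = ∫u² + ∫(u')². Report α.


α = (-16/3 + π^2)/(π^2 + 16)

Coercivity of a(·,·) on H^1_0(0, 4) means a(u, u) ≥ α ||u||_{H^1}² for every u ∈ H^1_0.
The interval has length L = 4, and Poincaré/coercivity depend only on L. Here a(u, u) = ∫(u')² + (-1/3)·∫u².
Here c = -1/3 < 0 with |c| < (π/L)² = π^2/16, so coercivity still holds. The condition a(u,u) ≥ α||u||_{H^1}² reads (1−α)∫(u')² ≥ (α−c)∫u². Any admissible α is ≤ 1 (rapidly oscillating u have ∫u²/∫(u')² → 0), and α = 1 would force 0 ≥ (1−c)∫u², impossible since c < 1; so 1−α > 0. By the sharp Poincaré inequality on H^1_0 of an interval of length L, ∫(u')² ≥ (π/L)²∫u² with equality for the first sine mode sin(π(x−x₀)/L) (x₀ the left endpoint), so the inequality holds for all u iff (1−α)(π/L)² ≥ α − c, i.e. α ≤ ((π/L)² + c)/((π/L)² + 1) = (1 + c(L/π)²)/(1 + (L/π)²). (Direct route, valid since c ≤ 0: Poincaré gives c∫u² ≥ c(L/π)²∫(u')², so a(u,u) ≥ (1 + c(L/π)²)∫(u')², while ||u||_{H^1}² ≤ (1 + (L/π)²)∫(u')²; dividing yields the same α.) With (π/L)² = π^2/16 and c = -1/3, the largest admissible constant is α = ((π/L)² + c)/((π/L)² + 1).
Simplifying, α = (-16/3 + π^2)/(π^2 + 16).


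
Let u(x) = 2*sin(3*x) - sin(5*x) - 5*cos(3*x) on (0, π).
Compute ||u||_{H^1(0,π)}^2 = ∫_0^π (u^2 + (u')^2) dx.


||u||_{H^1(0,π)}^2 = 158*π

u'(x) = 15*sin(3*x) + 6*cos(3*x) - 5*cos(5*x).
Expand u² and (u')² and integrate term by term on (0, π), using: for integers n ≥ 1, ∫_0^π sin²(nx) dx = ∫_0^π cos²(nx) dx = π/2; for n ≠ n', ∫_0^π sin(nx)sin(n'x) dx = ∫_0^π cos(nx)cos(n'x) dx = 0; and by product-to-sum, ∫_0^π sin(nx)cos(n'x) dx = ½∫_0^π [sin((n+n')x) + sin((n−n')x)] dx, which is 0 when n+n' is even and 2n/(n²−n'²) when n+n' is odd (it need not vanish on (0, π)).
  u² squared terms: (-1)²·∫sin(5x)² dx = 1·π/2 = π/2;  (-5)²·∫cos(3x)² dx = 25·π/2 = 25*π/2;  (2)²·∫sin(3x)² dx = 4·π/2 = 2*π.
  u² cross terms: 2·(-1)·(-5)·∫sin(5x)·cos(3x) dx = 10·(0) = 0;  2·(-1)·(2)·∫sin(5x)·sin(3x) dx = -4·(0) = 0;  2·(-5)·(2)·∫cos(3x)·sin(3x) dx = -20·(0) = 0.
  So ∫_0^π u² dx = π/2 + 25*π/2 + 2*π + 0 + 0 + 0 = 15*π.
  (u')² squared terms: (-5)²·∫cos(5x)² dx = 25·π/2 = 25*π/2;  (6)²·∫cos(3x)² dx = 36·π/2 = 18*π;  (15)²·∫sin(3x)² dx = 225·π/2 = 225*π/2.
  (u')² cross terms: 2·(-5)·(6)·∫cos(5x)·cos(3x) dx = -60·(0) = 0;  2·(-5)·(15)·∫cos(5x)·sin(3x) dx = -150·(0) = 0;  2·(6)·(15)·∫cos(3x)·sin(3x) dx = 180·(0) = 0.
  So ∫_0^π (u')² dx = 25*π/2 + 18*π + 225*π/2 + 0 + 0 + 0 = 143*π.
||u||_{H^1}^2 = (15*π) + (143*π) = 158*π.


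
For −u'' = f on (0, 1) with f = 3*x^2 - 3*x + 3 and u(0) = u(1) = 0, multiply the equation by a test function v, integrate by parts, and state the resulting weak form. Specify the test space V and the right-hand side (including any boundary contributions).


V = H^1_0(0, 1) (so v(0) = v(1) = 0); weak form: ∫_0^1 u'v' dx = ∫_0^1 (3*x^2 - 3*x + 3) v dx for all v ∈ V.

Multiply both sides by a test function v and integrate from 0 to 1:
  ∫_0^1 −u''(x) v(x) dx = ∫_0^1 f(x) v(x) dx.
Integrate the LHS by parts once:
  ∫_0^1 −u'' v dx = −[u'(x) v(x)]_0^1 + ∫_0^1 u'(x) v'(x) dx.
Thus ∫_0^1 u'(x) v'(x) dx = ∫_0^1 f(x) v(x) dx + [u'(x) v(x)]_0^1.
Choose V so that boundary terms are either known or forced to vanish.
u is Dirichlet: u(0) = u(1) = 0. Let V = H^1_0(0, 1); then v(0) = v(1) = 0, and [u' v]_0^1 = 0.
Weak formulation: find u (satisfying any essential BC) such that ∫_0^1 u'(x) v'(x) dx = ∫_0^1 f v dx for all v ∈ V.
Substituting f(x) = 3*x^2 - 3*x + 3, the right-hand side is ∫_0^1 (3*x^2 - 3*x + 3) v dx.


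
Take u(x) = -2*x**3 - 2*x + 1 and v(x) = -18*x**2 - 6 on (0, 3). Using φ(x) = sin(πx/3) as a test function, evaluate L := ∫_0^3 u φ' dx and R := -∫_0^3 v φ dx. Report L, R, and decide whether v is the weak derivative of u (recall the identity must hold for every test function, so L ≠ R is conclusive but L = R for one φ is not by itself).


LHS = -648/π^3 + 174/π, RHS = -1944/π^3 + 522/π. No, v is not the weak derivative of u.

u(x) = -2*x**3 - 2*x + 1, classical derivative u'(x) = -6*x**2 - 2.
φ(x) = sin(πx/3), so φ'(x) = π*cos(π*x/3)/3.
Note φ(0) = φ(3) = 0, so the boundary term u·φ vanishes.
LHS = ∫_0^3 u(x) φ'(x) dx = ∫_0^3 (-2*π*x^3*cos(π*x/3)/3 - 2*π*x*cos(π*x/3)/3 + π*cos(π*x/3)/3) dx. Term by term:
  ∫_0^3 π*cos(π*x/3)/3 dx = 0;  ∫_0^3 -2*π*x*cos(π*x/3)/3 dx = 12/π;  ∫_0^3 -2*π*x^3*cos(π*x/3)/3 dx = -648/π^3 + 162/π.
Sum: 0 + 12/π + -648/π^3 + 162/π = -648/π^3 + 174/π.
So LHS = -648/π^3 + 174/π.
∫_0^3 v(x) φ(x) dx = ∫_0^3 (-18*x^2*sin(π*x/3) - 6*sin(π*x/3)) dx. Term by term:
  ∫_0^3 -6*sin(π*x/3) dx = -36/π;  ∫_0^3 -18*x^2*sin(π*x/3) dx = -486/π + 1944/π^3.
Sum: -36/π + -486/π + 1944/π^3 = -522/π + 1944/π^3.
So RHS = -∫_0^3 v(x) φ(x) dx = -1944/π^3 + 522/π.
LHS − RHS = -348/π + 1296/π^3 ≠ 0, so the identity fails.
(For a valid weak derivative the identity must hold for EVERY test function, in particular this one. The failure shows v is NOT the weak derivative of u.)
Correct weak derivative would be u'(x) = -6*x**2 - 2.
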